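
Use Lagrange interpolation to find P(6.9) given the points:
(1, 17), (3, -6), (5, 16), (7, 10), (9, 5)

Lagrange interpolation formula:
P(x) = Σ yᵢ × Lᵢ(x)
where Lᵢ(x) = Π_{j≠i} (x - xⱼ)/(xᵢ - xⱼ)

L_0(6.9) = (6.9 - 3)/(1 - 3) × (6.9 - 5)/(1 - 5) × (6.9 - 7)/(1 - 7) × (6.9 - 9)/(1 - 9) = 0.004052
L_1(6.9) = (6.9 - 1)/(3 - 1) × (6.9 - 5)/(3 - 5) × (6.9 - 7)/(3 - 7) × (6.9 - 9)/(3 - 9) = -0.024522
L_2(6.9) = (6.9 - 1)/(5 - 1) × (6.9 - 3)/(5 - 3) × (6.9 - 7)/(5 - 7) × (6.9 - 9)/(5 - 9) = 0.075502
L_3(6.9) = (6.9 - 1)/(7 - 1) × (6.9 - 3)/(7 - 3) × (6.9 - 5)/(7 - 5) × (6.9 - 9)/(7 - 9) = 0.956353
L_4(6.9) = (6.9 - 1)/(9 - 1) × (6.9 - 3)/(9 - 3) × (6.9 - 5)/(9 - 5) × (6.9 - 7)/(9 - 7) = -0.011385

P(6.9) = 17×L_0(6.9) + (-6)×L_1(6.9) + 16×L_2(6.9) + 10×L_3(6.9) + 5×L_4(6.9)
P(6.9) = 10.930652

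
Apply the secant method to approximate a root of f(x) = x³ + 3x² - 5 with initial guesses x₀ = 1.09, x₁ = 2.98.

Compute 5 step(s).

f(x) = x³ + 3x² - 5
x₀ = 1.09, x₁ = 2.98

Secant formula: x_{n+1} = x_n - f(x_n)(x_n - x_{n-1})/(f(x_n) - f(x_{n-1}))

Iteration 1:
  f(1.090000) = -0.140671
  f(2.980000) = 48.104792
  x_2 = 2.980000 - 48.104792×(2.980000 - 1.090000)/(48.104792 - (-0.140671))
       = 1.095511
Iteration 2:
  f(2.980000) = 48.104792
  f(1.095511) = -0.084798
  x_3 = 1.095511 - (-0.084798)×(1.095511 - 2.980000)/(-0.084798 - 48.104792)
       = 1.098827
Iteration 3:
  f(1.095511) = -0.084798
  f(1.098827) = -0.050993
  x_4 = 1.098827 - (-0.050993)×(1.098827 - 1.095511)/(-0.050993 - (-0.084798))
       = 1.103829
Iteration 4:
  f(1.098827) = -0.050993
  f(1.103829) = 0.000262
  x_5 = 1.103829 - 0.000262×(1.103829 - 1.098827)/(0.000262 - (-0.050993))
       = 1.103803
Iteration 5:
  f(1.103829) = 0.000262
  f(1.103803) = -0.000001
  x_6 = 1.103803 - (-0.000001)×(1.103803 - 1.103829)/(-0.000001 - 0.000262)
       = 1.103803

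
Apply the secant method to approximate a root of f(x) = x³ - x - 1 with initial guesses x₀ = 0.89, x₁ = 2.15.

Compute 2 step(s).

f(x) = x³ - x - 1
x₀ = 0.89, x₁ = 2.15

Secant formula: x_{n+1} = x_n - f(x_n)(x_n - x_{n-1})/(f(x_n) - f(x_{n-1}))

Iteration 1:
  f(0.890000) = -1.185031
  f(2.150000) = 6.788375
  x_2 = 2.150000 - 6.788375×(2.150000 - 0.890000)/(6.788375 - (-1.185031))
       = 1.077265
Iteration 2:
  f(2.150000) = 6.788375
  f(1.077265) = -0.827099
  x_3 = 1.077265 - (-0.827099)×(1.077265 - 2.150000)/(-0.827099 - 6.788375)
       = 1.193772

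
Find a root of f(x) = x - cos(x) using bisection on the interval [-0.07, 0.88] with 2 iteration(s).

f(x) = x - cos(x)
Initial interval: [-0.07, 0.88]

Iteration 1:
  c_1 = (-0.070000 + 0.880000)/2 = 0.405000
  f(c_1) = f(0.405000) = -0.514102
  f(a) × f(c) ≥ 0, new interval: [0.405000, 0.880000]
Iteration 2:
  c_2 = (0.405000 + 0.880000)/2 = 0.642500
  f(c_2) = f(0.642500) = -0.158100
  f(a) × f(c) ≥ 0, new interval: [0.642500, 0.880000]

After 2 iteration(s), the approximation is c_2 = 0.642500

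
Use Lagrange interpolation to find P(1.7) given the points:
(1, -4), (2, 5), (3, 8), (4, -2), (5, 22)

Lagrange interpolation formula:
P(x) = Σ yᵢ × Lᵢ(x)
where Lᵢ(x) = Π_{j≠i} (x - xⱼ)/(xᵢ - xⱼ)

L_0(1.7) = (1.7 - 2)/(1 - 2) × (1.7 - 3)/(1 - 3) × (1.7 - 4)/(1 - 4) × (1.7 - 5)/(1 - 5) = 0.123338
L_1(1.7) = (1.7 - 1)/(2 - 1) × (1.7 - 3)/(2 - 3) × (1.7 - 4)/(2 - 4) × (1.7 - 5)/(2 - 5) = 1.151150
L_2(1.7) = (1.7 - 1)/(3 - 1) × (1.7 - 2)/(3 - 2) × (1.7 - 4)/(3 - 4) × (1.7 - 5)/(3 - 5) = -0.398475
L_3(1.7) = (1.7 - 1)/(4 - 1) × (1.7 - 2)/(4 - 2) × (1.7 - 3)/(4 - 3) × (1.7 - 5)/(4 - 5) = 0.150150
L_4(1.7) = (1.7 - 1)/(5 - 1) × (1.7 - 2)/(5 - 2) × (1.7 - 3)/(5 - 3) × (1.7 - 4)/(5 - 4) = -0.026163

P(1.7) = (-4)×L_0(1.7) + 5×L_1(1.7) + 8×L_2(1.7) + (-2)×L_3(1.7) + 22×L_4(1.7)
P(1.7) = 1.198725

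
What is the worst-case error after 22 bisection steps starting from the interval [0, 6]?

Bisection error bound: |error| ≤ (b-a)/2^n
|error| ≤ (6 - 0)/2^22 = 6/2^22
|error| ≤ 0.0000014305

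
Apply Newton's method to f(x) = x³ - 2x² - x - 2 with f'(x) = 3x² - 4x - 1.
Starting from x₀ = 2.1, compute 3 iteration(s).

f(x) = x³ - 2x² - x - 2
f'(x) = 3x² - 4x - 1
x₀ = 2.1

Newton-Raphson formula: x_{n+1} = x_n - f(x_n)/f'(x_n)

Iteration 1:
  f(2.100000) = -3.659000
  f'(2.100000) = 3.830000
  x_1 = 2.100000 - (-3.659000)/3.830000 = 3.055352
Iteration 2:
  f(3.055352) = 4.796552
  f'(3.055352) = 14.784126
  x_2 = 3.055352 - 4.796552/14.784126 = 2.730913
Iteration 3:
  f(2.730913) = 0.720155
  f'(2.730913) = 10.450008
  x_3 = 2.730913 - 0.720155/10.450008 = 2.661999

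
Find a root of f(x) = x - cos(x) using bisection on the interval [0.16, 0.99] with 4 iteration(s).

f(x) = x - cos(x)
Initial interval: [0.16, 0.99]

Iteration 1:
  c_1 = (0.160000 + 0.990000)/2 = 0.575000
  f(c_1) = f(0.575000) = -0.264192
  f(a) × f(c) ≥ 0, new interval: [0.575000, 0.990000]
Iteration 2:
  c_2 = (0.575000 + 0.990000)/2 = 0.782500
  f(c_2) = f(0.782500) = 0.073347
  f(a) × f(c) < 0, new interval: [0.575000, 0.782500]
Iteration 3:
  c_3 = (0.575000 + 0.782500)/2 = 0.678750
  f(c_3) = f(0.678750) = -0.099608
  f(a) × f(c) ≥ 0, new interval: [0.678750, 0.782500]
Iteration 4:
  c_4 = (0.678750 + 0.782500)/2 = 0.730625
  f(c_4) = f(0.730625) = -0.014132
  f(a) × f(c) ≥ 0, new interval: [0.730625, 0.782500]

After 4 iteration(s), the approximation is c_4 = 0.730625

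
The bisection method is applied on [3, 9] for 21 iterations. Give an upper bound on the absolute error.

Bisection error bound: |error| ≤ (b-a)/2^n
|error| ≤ (9 - 3)/2^21 = 6/2^21
|error| ≤ 0.0000028610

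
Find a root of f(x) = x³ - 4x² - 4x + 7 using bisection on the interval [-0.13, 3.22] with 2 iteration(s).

f(x) = x³ - 4x² - 4x + 7
Initial interval: [-0.13, 3.22]

Iteration 1:
  c_1 = (-0.130000 + 3.220000)/2 = 1.545000
  f(c_1) = f(1.545000) = -5.040146
  f(a) × f(c) < 0, new interval: [-0.130000, 1.545000]
Iteration 2:
  c_2 = (-0.130000 + 1.545000)/2 = 0.707500
  f(c_2) = f(0.707500) = 2.521919
  f(a) × f(c) ≥ 0, new interval: [0.707500, 1.545000]

After 2 iteration(s), the approximation is c_2 = 0.707500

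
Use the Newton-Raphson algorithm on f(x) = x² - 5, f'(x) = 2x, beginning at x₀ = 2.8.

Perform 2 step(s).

f(x) = x² - 5
f'(x) = 2x
x₀ = 2.8

Newton-Raphson formula: x_{n+1} = x_n - f(x_n)/f'(x_n)

Iteration 1:
  f(2.800000) = 2.840000
  f'(2.800000) = 5.600000
  x_1 = 2.800000 - 2.840000/5.600000 = 2.292857
Iteration 2:
  f(2.292857) = 0.257194
  f'(2.292857) = 4.585714
  x_2 = 2.292857 - 0.257194/4.585714 = 2.236771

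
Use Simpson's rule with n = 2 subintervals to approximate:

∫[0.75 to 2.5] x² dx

f(x) = x²
a = 0.75, b = 2.5, n = 2
h = (b - a)/n = 0.875000

Simpson's rule: (h/3)[f(x₀) + 4f(x₁) + 2f(x₂) + ... + f(xₙ)]

x_0 = 0.7500, f(x_0) = 0.562500, coefficient = 1
x_1 = 1.6250, f(x_1) = 2.640625, coefficient = 4
x_2 = 2.5000, f(x_2) = 6.250000, coefficient = 1

I ≈ (0.875000/3) × 17.375000 = 5.067708
Exact value: 5.067708
Error: 0.000000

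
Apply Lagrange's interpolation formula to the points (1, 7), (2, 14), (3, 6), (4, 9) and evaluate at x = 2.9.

Lagrange interpolation formula:
P(x) = Σ yᵢ × Lᵢ(x)
where Lᵢ(x) = Π_{j≠i} (x - xⱼ)/(xᵢ - xⱼ)

L_0(2.9) = (2.9 - 2)/(1 - 2) × (2.9 - 3)/(1 - 3) × (2.9 - 4)/(1 - 4) = -0.016500
L_1(2.9) = (2.9 - 1)/(2 - 1) × (2.9 - 3)/(2 - 3) × (2.9 - 4)/(2 - 4) = 0.104500
L_2(2.9) = (2.9 - 1)/(3 - 1) × (2.9 - 2)/(3 - 2) × (2.9 - 4)/(3 - 4) = 0.940500
L_3(2.9) = (2.9 - 1)/(4 - 1) × (2.9 - 2)/(4 - 2) × (2.9 - 3)/(4 - 3) = -0.028500

P(2.9) = 7×L_0(2.9) + 14×L_1(2.9) + 6×L_2(2.9) + 9×L_3(2.9)
P(2.9) = 6.734000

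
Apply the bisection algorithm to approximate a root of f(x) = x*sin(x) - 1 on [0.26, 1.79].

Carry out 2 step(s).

f(x) = x*sin(x) - 1
Initial interval: [0.26, 1.79]

Iteration 1:
  c_1 = (0.260000 + 1.790000)/2 = 1.025000
  f(c_1) = f(1.025000) = -0.123918
  f(a) × f(c) ≥ 0, new interval: [1.025000, 1.790000]
Iteration 2:
  c_2 = (1.025000 + 1.790000)/2 = 1.407500
  f(c_2) = f(1.407500) = 0.388776
  f(a) × f(c) < 0, new interval: [1.025000, 1.407500]

After 2 iteration(s), the approximation is c_2 = 1.407500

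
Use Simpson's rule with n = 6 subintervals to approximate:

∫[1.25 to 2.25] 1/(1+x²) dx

f(x) = 1/(1+x²)
a = 1.25, b = 2.25, n = 6
h = (b - a)/n = 0.166667

Simpson's rule: (h/3)[f(x₀) + 4f(x₁) + 2f(x₂) + ... + f(xₙ)]

x_0 = 1.2500, f(x_0) = 0.390244, coefficient = 1
x_1 = 1.4167, f(x_1) = 0.332564, coefficient = 4
x_2 = 1.5833, f(x_2) = 0.285149, coefficient = 2
x_3 = 1.7500, f(x_3) = 0.246154, coefficient = 4
x_4 = 1.9167, f(x_4) = 0.213967, coefficient = 2
x_5 = 2.0833, f(x_5) = 0.187256, coefficient = 4
x_6 = 2.2500, f(x_6) = 0.164948, coefficient = 1

I ≈ (0.166667/3) × 4.617318 = 0.256518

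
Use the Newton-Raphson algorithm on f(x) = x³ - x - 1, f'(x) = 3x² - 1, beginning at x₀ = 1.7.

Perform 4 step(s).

f(x) = x³ - x - 1
f'(x) = 3x² - 1
x₀ = 1.7

Newton-Raphson formula: x_{n+1} = x_n - f(x_n)/f'(x_n)

Iteration 1:
  f(1.700000) = 2.213000
  f'(1.700000) = 7.670000
  x_1 = 1.700000 - 2.213000/7.670000 = 1.411473
Iteration 2:
  f(1.411473) = 0.400544
  f'(1.411473) = 4.976770
  x_2 = 1.411473 - 0.400544/4.976770 = 1.330991
Iteration 3:
  f(1.330991) = 0.026907
  f'(1.330991) = 4.314608
  x_3 = 1.330991 - 0.026907/4.314608 = 1.324754
Iteration 4:
  f(1.324754) = 0.000155
  f'(1.324754) = 4.264922
  x_4 = 1.324754 - 0.000155/4.264922 = 1.324718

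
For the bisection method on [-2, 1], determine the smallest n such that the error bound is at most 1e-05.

We need (b-a)/2^n ≤ 1e-05
(1 - (-2))/2^n ≤ 1e-05
3/2^n ≤ 1e-05
2^n ≥ 300000
n ≥ log₂(300000) = 18.19
n ≥ 19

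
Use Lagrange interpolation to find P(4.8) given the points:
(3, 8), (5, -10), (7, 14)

Lagrange interpolation formula:
P(x) = Σ yᵢ × Lᵢ(x)
where Lᵢ(x) = Π_{j≠i} (x - xⱼ)/(xᵢ - xⱼ)

L_0(4.8) = (4.8 - 5)/(3 - 5) × (4.8 - 7)/(3 - 7) = 0.055000
L_1(4.8) = (4.8 - 3)/(5 - 3) × (4.8 - 7)/(5 - 7) = 0.990000
L_2(4.8) = (4.8 - 3)/(7 - 3) × (4.8 - 5)/(7 - 5) = -0.045000

P(4.8) = 8×L_0(4.8) + (-10)×L_1(4.8) + 14×L_2(4.8)
P(4.8) = -10.090000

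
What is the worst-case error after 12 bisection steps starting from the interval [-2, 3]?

Bisection error bound: |error| ≤ (b-a)/2^n
|error| ≤ (3 - (-2))/2^12 = 5/2^12
|error| ≤ 0.0012207031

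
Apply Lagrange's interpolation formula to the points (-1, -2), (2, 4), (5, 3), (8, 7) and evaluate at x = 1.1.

Lagrange interpolation formula:
P(x) = Σ yᵢ × Lᵢ(x)
where Lᵢ(x) = Π_{j≠i} (x - xⱼ)/(xᵢ - xⱼ)

L_0(1.1) = (1.1 - 2)/(-1 - 2) × (1.1 - 5)/(-1 - 5) × (1.1 - 8)/(-1 - 8) = 0.149500
L_1(1.1) = (1.1 - (-1))/(2 - (-1)) × (1.1 - 5)/(2 - 5) × (1.1 - 8)/(2 - 8) = 1.046500
L_2(1.1) = (1.1 - (-1))/(5 - (-1)) × (1.1 - 2)/(5 - 2) × (1.1 - 8)/(5 - 8) = -0.241500
L_3(1.1) = (1.1 - (-1))/(8 - (-1)) × (1.1 - 2)/(8 - 2) × (1.1 - 5)/(8 - 5) = 0.045500

P(1.1) = (-2)×L_0(1.1) + 4×L_1(1.1) + 3×L_2(1.1) + 7×L_3(1.1)
P(1.1) = 3.481000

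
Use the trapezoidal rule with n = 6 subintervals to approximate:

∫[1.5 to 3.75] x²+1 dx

f(x) = x²+1
a = 1.5, b = 3.75, n = 6
h = (b - a)/n = 0.375000

Trapezoidal rule: (h/2)[f(x₀) + 2f(x₁) + 2f(x₂) + ... + f(xₙ)]

x_0 = 1.5000, f(x_0) = 3.250000, coefficient = 1
x_1 = 1.8750, f(x_1) = 4.515625, coefficient = 2
x_2 = 2.2500, f(x_2) = 6.062500, coefficient = 2
x_3 = 2.6250, f(x_3) = 7.890625, coefficient = 2
x_4 = 3.0000, f(x_4) = 10.000000, coefficient = 2
x_5 = 3.3750, f(x_5) = 12.390625, coefficient = 2
x_6 = 3.7500, f(x_6) = 15.062500, coefficient = 1

I ≈ (0.375000/2) × 100.031250 = 18.755859
Exact value: 18.703125
Error: 0.052734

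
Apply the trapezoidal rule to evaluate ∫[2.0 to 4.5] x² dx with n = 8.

f(x) = x²
a = 2.0, b = 4.5, n = 8
h = (b - a)/n = 0.312500

Trapezoidal rule: (h/2)[f(x₀) + 2f(x₁) + 2f(x₂) + ... + f(xₙ)]

x_0 = 2.0000, f(x_0) = 4.000000, coefficient = 1
x_1 = 2.3125, f(x_1) = 5.347656, coefficient = 2
x_2 = 2.6250, f(x_2) = 6.890625, coefficient = 2
x_3 = 2.9375, f(x_3) = 8.628906, coefficient = 2
x_4 = 3.2500, f(x_4) = 10.562500, coefficient = 2
x_5 = 3.5625, f(x_5) = 12.691406, coefficient = 2
x_6 = 3.8750, f(x_6) = 15.015625, coefficient = 2
x_7 = 4.1875, f(x_7) = 17.535156, coefficient = 2
x_8 = 4.5000, f(x_8) = 20.250000, coefficient = 1

I ≈ (0.312500/2) × 177.593750 = 27.749023
Exact value: 27.708333
Error: 0.040690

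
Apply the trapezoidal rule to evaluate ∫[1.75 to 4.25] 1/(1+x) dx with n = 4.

f(x) = 1/(1+x)
a = 1.75, b = 4.25, n = 4
h = (b - a)/n = 0.625000

Trapezoidal rule: (h/2)[f(x₀) + 2f(x₁) + 2f(x₂) + ... + f(xₙ)]

x_0 = 1.7500, f(x_0) = 0.363636, coefficient = 1
x_1 = 2.3750, f(x_1) = 0.296296, coefficient = 2
x_2 = 3.0000, f(x_2) = 0.250000, coefficient = 2
x_3 = 3.6250, f(x_3) = 0.216216, coefficient = 2
x_4 = 4.2500, f(x_4) = 0.190476, coefficient = 1

I ≈ (0.625000/2) × 2.079138 = 0.649730
Exact value: 0.646627
Error: 0.003103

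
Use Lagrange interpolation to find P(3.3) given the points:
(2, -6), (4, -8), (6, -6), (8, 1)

Lagrange interpolation formula:
P(x) = Σ yᵢ × Lᵢ(x)
where Lᵢ(x) = Π_{j≠i} (x - xⱼ)/(xᵢ - xⱼ)

L_0(3.3) = (3.3 - 4)/(2 - 4) × (3.3 - 6)/(2 - 6) × (3.3 - 8)/(2 - 8) = 0.185063
L_1(3.3) = (3.3 - 2)/(4 - 2) × (3.3 - 6)/(4 - 6) × (3.3 - 8)/(4 - 8) = 1.031062
L_2(3.3) = (3.3 - 2)/(6 - 2) × (3.3 - 4)/(6 - 4) × (3.3 - 8)/(6 - 8) = -0.267313
L_3(3.3) = (3.3 - 2)/(8 - 2) × (3.3 - 4)/(8 - 4) × (3.3 - 6)/(8 - 6) = 0.051188

P(3.3) = (-6)×L_0(3.3) + (-8)×L_1(3.3) + (-6)×L_2(3.3) + 1×L_3(3.3)
P(3.3) = -7.703813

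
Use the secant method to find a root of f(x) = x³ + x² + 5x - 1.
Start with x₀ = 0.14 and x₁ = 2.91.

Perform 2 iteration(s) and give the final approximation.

f(x) = x³ + x² + 5x - 1
x₀ = 0.14, x₁ = 2.91

Secant formula: x_{n+1} = x_n - f(x_n)(x_n - x_{n-1})/(f(x_n) - f(x_{n-1}))

Iteration 1:
  f(0.140000) = -0.277656
  f(2.910000) = 46.660271
  x_2 = 2.910000 - 46.660271×(2.910000 - 0.140000)/(46.660271 - (-0.277656))
       = 0.156386
Iteration 2:
  f(2.910000) = 46.660271
  f(0.156386) = -0.189791
  x_3 = 0.156386 - (-0.189791)×(0.156386 - 2.910000)/(-0.189791 - 46.660271)
       = 0.167541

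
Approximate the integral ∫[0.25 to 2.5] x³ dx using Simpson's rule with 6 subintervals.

f(x) = x³
a = 0.25, b = 2.5, n = 6
h = (b - a)/n = 0.375000

Simpson's rule: (h/3)[f(x₀) + 4f(x₁) + 2f(x₂) + ... + f(xₙ)]

x_0 = 0.2500, f(x_0) = 0.015625, coefficient = 1
x_1 = 0.6250, f(x_1) = 0.244141, coefficient = 4
x_2 = 1.0000, f(x_2) = 1.000000, coefficient = 2
x_3 = 1.3750, f(x_3) = 2.599609, coefficient = 4
x_4 = 1.7500, f(x_4) = 5.359375, coefficient = 2
x_5 = 2.1250, f(x_5) = 9.595703, coefficient = 4
x_6 = 2.5000, f(x_6) = 15.625000, coefficient = 1

I ≈ (0.375000/3) × 78.117188 = 9.764648
Exact value: 9.764648
Error: 0.000000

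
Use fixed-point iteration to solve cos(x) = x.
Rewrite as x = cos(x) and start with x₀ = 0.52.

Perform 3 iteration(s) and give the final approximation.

Equation: cos(x) = x
Fixed-point form: x = cos(x)
x₀ = 0.52

x_1 = g(0.520000) = 0.867819
x_2 = g(0.867819) = 0.646492
x_3 = g(0.646492) = 0.798202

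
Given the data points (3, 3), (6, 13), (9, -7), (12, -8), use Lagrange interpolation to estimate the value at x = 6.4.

Lagrange interpolation formula:
P(x) = Σ yᵢ × Lᵢ(x)
where Lᵢ(x) = Π_{j≠i} (x - xⱼ)/(xᵢ - xⱼ)

L_0(6.4) = (6.4 - 6)/(3 - 6) × (6.4 - 9)/(3 - 9) × (6.4 - 12)/(3 - 12) = -0.035951
L_1(6.4) = (6.4 - 3)/(6 - 3) × (6.4 - 9)/(6 - 9) × (6.4 - 12)/(6 - 12) = 0.916741
L_2(6.4) = (6.4 - 3)/(9 - 3) × (6.4 - 6)/(9 - 6) × (6.4 - 12)/(9 - 12) = 0.141037
L_3(6.4) = (6.4 - 3)/(12 - 3) × (6.4 - 6)/(12 - 6) × (6.4 - 9)/(12 - 9) = -0.021827

P(6.4) = 3×L_0(6.4) + 13×L_1(6.4) + (-7)×L_2(6.4) + (-8)×L_3(6.4)
P(6.4) = 10.997136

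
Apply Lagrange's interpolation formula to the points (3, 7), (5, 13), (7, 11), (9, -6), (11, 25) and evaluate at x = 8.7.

Lagrange interpolation formula:
P(x) = Σ yᵢ × Lᵢ(x)
where Lᵢ(x) = Π_{j≠i} (x - xⱼ)/(xᵢ - xⱼ)

L_0(8.7) = (8.7 - 5)/(3 - 5) × (8.7 - 7)/(3 - 7) × (8.7 - 9)/(3 - 9) × (8.7 - 11)/(3 - 11) = 0.011302
L_1(8.7) = (8.7 - 3)/(5 - 3) × (8.7 - 7)/(5 - 7) × (8.7 - 9)/(5 - 9) × (8.7 - 11)/(5 - 11) = -0.069647
L_2(8.7) = (8.7 - 3)/(7 - 3) × (8.7 - 5)/(7 - 5) × (8.7 - 9)/(7 - 9) × (8.7 - 11)/(7 - 11) = 0.227377
L_3(8.7) = (8.7 - 3)/(9 - 3) × (8.7 - 5)/(9 - 5) × (8.7 - 7)/(9 - 7) × (8.7 - 11)/(9 - 11) = 0.858978
L_4(8.7) = (8.7 - 3)/(11 - 3) × (8.7 - 5)/(11 - 5) × (8.7 - 7)/(11 - 7) × (8.7 - 9)/(11 - 9) = -0.028010

P(8.7) = 7×L_0(8.7) + 13×L_1(8.7) + 11×L_2(8.7) + (-6)×L_3(8.7) + 25×L_4(8.7)
P(8.7) = -4.179273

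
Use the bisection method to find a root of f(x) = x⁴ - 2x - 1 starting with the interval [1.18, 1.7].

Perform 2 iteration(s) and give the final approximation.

f(x) = x⁴ - 2x - 1
Initial interval: [1.18, 1.7]

Iteration 1:
  c_1 = (1.180000 + 1.700000)/2 = 1.440000
  f(c_1) = f(1.440000) = 0.419817
  f(a) × f(c) < 0, new interval: [1.180000, 1.440000]
Iteration 2:
  c_2 = (1.180000 + 1.440000)/2 = 1.310000
  f(c_2) = f(1.310000) = -0.675001
  f(a) × f(c) ≥ 0, new interval: [1.310000, 1.440000]

After 2 iteration(s), the approximation is c_2 = 1.310000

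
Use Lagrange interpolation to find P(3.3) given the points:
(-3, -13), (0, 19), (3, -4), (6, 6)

Lagrange interpolation formula:
P(x) = Σ yᵢ × Lᵢ(x)
where Lᵢ(x) = Π_{j≠i} (x - xⱼ)/(xᵢ - xⱼ)

L_0(3.3) = (3.3 - 0)/(-3 - 0) × (3.3 - 3)/(-3 - 3) × (3.3 - 6)/(-3 - 6) = 0.016500
L_1(3.3) = (3.3 - (-3))/(0 - (-3)) × (3.3 - 3)/(0 - 3) × (3.3 - 6)/(0 - 6) = -0.094500
L_2(3.3) = (3.3 - (-3))/(3 - (-3)) × (3.3 - 0)/(3 - 0) × (3.3 - 6)/(3 - 6) = 1.039500
L_3(3.3) = (3.3 - (-3))/(6 - (-3)) × (3.3 - 0)/(6 - 0) × (3.3 - 3)/(6 - 3) = 0.038500

P(3.3) = (-13)×L_0(3.3) + 19×L_1(3.3) + (-4)×L_2(3.3) + 6×L_3(3.3)
P(3.3) = -5.937000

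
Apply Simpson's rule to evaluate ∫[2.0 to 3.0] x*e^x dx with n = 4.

f(x) = x*e^x
a = 2.0, b = 3.0, n = 4
h = (b - a)/n = 0.250000

Simpson's rule: (h/3)[f(x₀) + 4f(x₁) + 2f(x₂) + ... + f(xₙ)]

x_0 = 2.0000, f(x_0) = 14.778112, coefficient = 1
x_1 = 2.2500, f(x_1) = 21.347406, coefficient = 4
x_2 = 2.5000, f(x_2) = 30.456235, coefficient = 2
x_3 = 2.7500, f(x_3) = 43.017238, coefficient = 4
x_4 = 3.0000, f(x_4) = 60.256611, coefficient = 1

I ≈ (0.250000/3) × 393.405766 = 32.783814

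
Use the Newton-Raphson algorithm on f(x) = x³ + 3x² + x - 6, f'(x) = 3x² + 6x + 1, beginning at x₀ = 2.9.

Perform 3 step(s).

f(x) = x³ + 3x² + x - 6
f'(x) = 3x² + 6x + 1
x₀ = 2.9

Newton-Raphson formula: x_{n+1} = x_n - f(x_n)/f'(x_n)

Iteration 1:
  f(2.900000) = 46.519000
  f'(2.900000) = 43.630000
  x_1 = 2.900000 - 46.519000/43.630000 = 1.833784
Iteration 2:
  f(1.833784) = 12.088660
  f'(1.833784) = 22.090997
  x_2 = 1.833784 - 12.088660/22.090997 = 1.286563
Iteration 3:
  f(1.286563) = 2.381872
  f'(1.286563) = 13.685111
  x_3 = 1.286563 - 2.381872/13.685111 = 1.112515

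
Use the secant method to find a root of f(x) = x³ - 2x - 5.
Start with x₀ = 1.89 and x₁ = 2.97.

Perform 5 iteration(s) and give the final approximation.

f(x) = x³ - 2x - 5
x₀ = 1.89, x₁ = 2.97

Secant formula: x_{n+1} = x_n - f(x_n)(x_n - x_{n-1})/(f(x_n) - f(x_{n-1}))

Iteration 1:
  f(1.890000) = -2.028731
  f(2.970000) = 15.258073
  x_2 = 2.970000 - 15.258073×(2.970000 - 1.890000)/(15.258073 - (-2.028731))
       = 2.016746
Iteration 2:
  f(2.970000) = 15.258073
  f(2.016746) = -0.830855
  x_3 = 2.016746 - (-0.830855)×(2.016746 - 2.970000)/(-0.830855 - 15.258073)
       = 2.065973
Iteration 3:
  f(2.016746) = -0.830855
  f(2.065973) = -0.313866
  x_4 = 2.065973 - (-0.313866)×(2.065973 - 2.016746)/(-0.313866 - (-0.830855))
       = 2.095859
Iteration 4:
  f(2.065973) = -0.313866
  f(2.095859) = 0.014609
  x_5 = 2.095859 - 0.014609×(2.095859 - 2.065973)/(0.014609 - (-0.313866))
       = 2.094530
Iteration 5:
  f(2.095859) = 0.014609
  f(2.094530) = -0.000237
  x_6 = 2.094530 - (-0.000237)×(2.094530 - 2.095859)/(-0.000237 - 0.014609)
       = 2.094551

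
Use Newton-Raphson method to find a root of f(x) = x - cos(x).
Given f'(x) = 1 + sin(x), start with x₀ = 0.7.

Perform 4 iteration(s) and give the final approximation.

f(x) = x - cos(x)
f'(x) = 1 + sin(x)
x₀ = 0.7

Newton-Raphson formula: x_{n+1} = x_n - f(x_n)/f'(x_n)

Iteration 1:
  f(0.700000) = -0.064842
  f'(0.700000) = 1.644218
  x_1 = 0.700000 - (-0.064842)/1.644218 = 0.739436
Iteration 2:
  f(0.739436) = 0.000588
  f'(0.739436) = 1.673872
  x_2 = 0.739436 - 0.000588/1.673872 = 0.739085
Iteration 3:
  f(0.739085) = 0.000000
  f'(0.739085) = 1.673612
  x_3 = 0.739085 - 0.000000/1.673612 = 0.739085
Iteration 4:
  f(0.739085) = 0.000000
  f'(0.739085) = 1.673612
  x_4 = 0.739085 - 0.000000/1.673612 = 0.739085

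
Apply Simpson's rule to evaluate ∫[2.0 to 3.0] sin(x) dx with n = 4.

f(x) = sin(x)
a = 2.0, b = 3.0, n = 4
h = (b - a)/n = 0.250000

Simpson's rule: (h/3)[f(x₀) + 4f(x₁) + 2f(x₂) + ... + f(xₙ)]

x_0 = 2.0000, f(x_0) = 0.909297, coefficient = 1
x_1 = 2.2500, f(x_1) = 0.778073, coefficient = 4
x_2 = 2.5000, f(x_2) = 0.598472, coefficient = 2
x_3 = 2.7500, f(x_3) = 0.381661, coefficient = 4
x_4 = 3.0000, f(x_4) = 0.141120, coefficient = 1

I ≈ (0.250000/3) × 6.886298 = 0.573858
Exact value: 0.573846
Error: 0.000013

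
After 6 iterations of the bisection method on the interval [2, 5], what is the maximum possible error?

Bisection error bound: |error| ≤ (b-a)/2^n
|error| ≤ (5 - 2)/2^6 = 3/2^6
|error| ≤ 0.0468750000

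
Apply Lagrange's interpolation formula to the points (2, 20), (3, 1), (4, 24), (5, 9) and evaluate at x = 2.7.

Lagrange interpolation formula:
P(x) = Σ yᵢ × Lᵢ(x)
where Lᵢ(x) = Π_{j≠i} (x - xⱼ)/(xᵢ - xⱼ)

L_0(2.7) = (2.7 - 3)/(2 - 3) × (2.7 - 4)/(2 - 4) × (2.7 - 5)/(2 - 5) = 0.149500
L_1(2.7) = (2.7 - 2)/(3 - 2) × (2.7 - 4)/(3 - 4) × (2.7 - 5)/(3 - 5) = 1.046500
L_2(2.7) = (2.7 - 2)/(4 - 2) × (2.7 - 3)/(4 - 3) × (2.7 - 5)/(4 - 5) = -0.241500
L_3(2.7) = (2.7 - 2)/(5 - 2) × (2.7 - 3)/(5 - 3) × (2.7 - 4)/(5 - 4) = 0.045500

P(2.7) = 20×L_0(2.7) + 1×L_1(2.7) + 24×L_2(2.7) + 9×L_3(2.7)
P(2.7) = -1.350000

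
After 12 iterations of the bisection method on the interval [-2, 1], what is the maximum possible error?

Bisection error bound: |error| ≤ (b-a)/2^n
|error| ≤ (1 - (-2))/2^12 = 3/2^12
|error| ≤ 0.0007324219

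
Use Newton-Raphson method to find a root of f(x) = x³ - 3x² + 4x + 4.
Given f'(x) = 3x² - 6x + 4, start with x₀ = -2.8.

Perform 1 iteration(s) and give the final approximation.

f(x) = x³ - 3x² + 4x + 4
f'(x) = 3x² - 6x + 4
x₀ = -2.8

Newton-Raphson formula: x_{n+1} = x_n - f(x_n)/f'(x_n)

Iteration 1:
  f(-2.800000) = -52.672000
  f'(-2.800000) = 44.320000
  x_1 = -2.800000 - (-52.672000)/44.320000 = -1.611552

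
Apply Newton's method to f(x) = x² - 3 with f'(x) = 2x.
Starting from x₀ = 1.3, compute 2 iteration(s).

f(x) = x² - 3
f'(x) = 2x
x₀ = 1.3

Newton-Raphson formula: x_{n+1} = x_n - f(x_n)/f'(x_n)

Iteration 1:
  f(1.300000) = -1.310000
  f'(1.300000) = 2.600000
  x_1 = 1.300000 - (-1.310000)/2.600000 = 1.803846
Iteration 2:
  f(1.803846) = 0.253861
  f'(1.803846) = 3.607692
  x_2 = 1.803846 - 0.253861/3.607692 = 1.733480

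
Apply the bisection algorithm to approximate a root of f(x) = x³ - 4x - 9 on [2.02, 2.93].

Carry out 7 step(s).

f(x) = x³ - 4x - 9
Initial interval: [2.02, 2.93]

Iteration 1:
  c_1 = (2.020000 + 2.930000)/2 = 2.475000
  f(c_1) = f(2.475000) = -3.739078
  f(a) × f(c) ≥ 0, new interval: [2.475000, 2.930000]
Iteration 2:
  c_2 = (2.475000 + 2.930000)/2 = 2.702500
  f(c_2) = f(2.702500) = -0.072274
  f(a) × f(c) ≥ 0, new interval: [2.702500, 2.930000]
Iteration 3:
  c_3 = (2.702500 + 2.930000)/2 = 2.816250
  f(c_3) = f(2.816250) = 2.071422
  f(a) × f(c) < 0, new interval: [2.702500, 2.816250]
Iteration 4:
  c_4 = (2.702500 + 2.816250)/2 = 2.759375
  f(c_4) = f(2.759375) = 0.972796
  f(a) × f(c) < 0, new interval: [2.702500, 2.759375]
Iteration 5:
  c_5 = (2.702500 + 2.759375)/2 = 2.730938
  f(c_5) = f(2.730938) = 0.443635
  f(a) × f(c) < 0, new interval: [2.702500, 2.730938]
Iteration 6:
  c_6 = (2.702500 + 2.730938)/2 = 2.716719
  f(c_6) = f(2.716719) = 0.184033
  f(a) × f(c) < 0, new interval: [2.702500, 2.716719]
Iteration 7:
  c_7 = (2.702500 + 2.716719)/2 = 2.709609
  f(c_7) = f(2.709609) = 0.055468
  f(a) × f(c) < 0, new interval: [2.702500, 2.709609]

After 7 iteration(s), the approximation is c_7 = 2.709609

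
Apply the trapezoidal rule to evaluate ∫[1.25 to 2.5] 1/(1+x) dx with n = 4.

f(x) = 1/(1+x)
a = 1.25, b = 2.5, n = 4
h = (b - a)/n = 0.312500

Trapezoidal rule: (h/2)[f(x₀) + 2f(x₁) + 2f(x₂) + ... + f(xₙ)]

x_0 = 1.2500, f(x_0) = 0.444444, coefficient = 1
x_1 = 1.5625, f(x_1) = 0.390244, coefficient = 2
x_2 = 1.8750, f(x_2) = 0.347826, coefficient = 2
x_3 = 2.1875, f(x_3) = 0.313725, coefficient = 2
x_4 = 2.5000, f(x_4) = 0.285714, coefficient = 1

I ≈ (0.312500/2) × 2.833750 = 0.442773
Exact value: 0.441833
Error: 0.000941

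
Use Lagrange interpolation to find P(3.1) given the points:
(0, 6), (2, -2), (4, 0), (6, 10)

Lagrange interpolation formula:
P(x) = Σ yᵢ × Lᵢ(x)
where Lᵢ(x) = Π_{j≠i} (x - xⱼ)/(xᵢ - xⱼ)

L_0(3.1) = (3.1 - 2)/(0 - 2) × (3.1 - 4)/(0 - 4) × (3.1 - 6)/(0 - 6) = -0.059812
L_1(3.1) = (3.1 - 0)/(2 - 0) × (3.1 - 4)/(2 - 4) × (3.1 - 6)/(2 - 6) = 0.505687
L_2(3.1) = (3.1 - 0)/(4 - 0) × (3.1 - 2)/(4 - 2) × (3.1 - 6)/(4 - 6) = 0.618063
L_3(3.1) = (3.1 - 0)/(6 - 0) × (3.1 - 2)/(6 - 2) × (3.1 - 4)/(6 - 4) = -0.063938

P(3.1) = 6×L_0(3.1) + (-2)×L_1(3.1) + 0×L_2(3.1) + 10×L_3(3.1)
P(3.1) = -2.009625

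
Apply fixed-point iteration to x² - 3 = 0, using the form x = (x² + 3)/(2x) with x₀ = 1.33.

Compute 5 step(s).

Equation: x² - 3 = 0
Fixed-point form: x = (x² + 3)/(2x)
x₀ = 1.33

x_1 = g(1.330000) = 1.792820
x_2 = g(1.792820) = 1.733081
x_3 = g(1.733081) = 1.732051
x_4 = g(1.732051) = 1.732051
x_5 = g(1.732051) = 1.732051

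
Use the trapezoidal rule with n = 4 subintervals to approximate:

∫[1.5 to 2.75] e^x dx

f(x) = e^x
a = 1.5, b = 2.75, n = 4
h = (b - a)/n = 0.312500

Trapezoidal rule: (h/2)[f(x₀) + 2f(x₁) + 2f(x₂) + ... + f(xₙ)]

x_0 = 1.5000, f(x_0) = 4.481689, coefficient = 1
x_1 = 1.8125, f(x_1) = 6.125743, coefficient = 2
x_2 = 2.1250, f(x_2) = 8.372897, coefficient = 2
x_3 = 2.4375, f(x_3) = 11.444394, coefficient = 2
x_4 = 2.7500, f(x_4) = 15.642632, coefficient = 1

I ≈ (0.312500/2) × 72.010389 = 11.251623
Exact value: 11.160943
Error: 0.090680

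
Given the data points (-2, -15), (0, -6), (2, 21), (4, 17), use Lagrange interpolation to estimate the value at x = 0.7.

Lagrange interpolation formula:
P(x) = Σ yᵢ × Lᵢ(x)
where Lᵢ(x) = Π_{j≠i} (x - xⱼ)/(xᵢ - xⱼ)

L_0(0.7) = (0.7 - 0)/(-2 - 0) × (0.7 - 2)/(-2 - 2) × (0.7 - 4)/(-2 - 4) = -0.062562
L_1(0.7) = (0.7 - (-2))/(0 - (-2)) × (0.7 - 2)/(0 - 2) × (0.7 - 4)/(0 - 4) = 0.723938
L_2(0.7) = (0.7 - (-2))/(2 - (-2)) × (0.7 - 0)/(2 - 0) × (0.7 - 4)/(2 - 4) = 0.389812
L_3(0.7) = (0.7 - (-2))/(4 - (-2)) × (0.7 - 0)/(4 - 0) × (0.7 - 2)/(4 - 2) = -0.051188

P(0.7) = (-15)×L_0(0.7) + (-6)×L_1(0.7) + 21×L_2(0.7) + 17×L_3(0.7)
P(0.7) = 3.910687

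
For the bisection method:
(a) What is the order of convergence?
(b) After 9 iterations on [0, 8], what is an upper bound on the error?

(a) Bisection has linear (order 1) convergence; the error is halved each step.

(b) Error bound = (b-a)/2^n = (8 - 0)/2^{9}
    = 8/2^{9}

(a) 1 (linear); (b) error ≤ 1.56e-02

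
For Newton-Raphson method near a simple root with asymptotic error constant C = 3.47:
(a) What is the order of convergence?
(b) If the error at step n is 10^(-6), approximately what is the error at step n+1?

(a) Newton-Raphson has quadratic (order 2) convergence near simple roots.
    This means |e_{n+1}| ≈ C|e_n|².

(b) With |e_n| = 10^(-6) and C = 3.47:
    |e_{n+1}| ≈ 3.47 × (10^(-6))² = 3.47 × 10^(-12)

(a) 2 (quadratic); (b) |e_{n+1}| ≈ 3.470e-12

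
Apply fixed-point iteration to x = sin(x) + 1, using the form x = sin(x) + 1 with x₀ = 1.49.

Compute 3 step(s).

Equation: x = sin(x) + 1
Fixed-point form: x = sin(x) + 1
x₀ = 1.49

x_1 = g(1.490000) = 1.996738
x_2 = g(1.996738) = 1.910650
x_3 = g(1.910650) = 1.942803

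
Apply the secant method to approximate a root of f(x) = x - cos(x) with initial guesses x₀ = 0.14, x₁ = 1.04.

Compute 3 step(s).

f(x) = x - cos(x)
x₀ = 0.14, x₁ = 1.04

Secant formula: x_{n+1} = x_n - f(x_n)(x_n - x_{n-1})/(f(x_n) - f(x_{n-1}))

Iteration 1:
  f(0.140000) = -0.850216
  f(1.040000) = 0.533780
  x_2 = 1.040000 - 0.533780×(1.040000 - 0.140000)/(0.533780 - (-0.850216))
       = 0.692888
Iteration 2:
  f(1.040000) = 0.533780
  f(0.692888) = -0.076517
  x_3 = 0.692888 - (-0.076517)×(0.692888 - 1.040000)/(-0.076517 - 0.533780)
       = 0.736407
Iteration 3:
  f(0.692888) = -0.076517
  f(0.736407) = -0.004479
  x_4 = 0.736407 - (-0.004479)×(0.736407 - 0.692888)/(-0.004479 - (-0.076517))
       = 0.739113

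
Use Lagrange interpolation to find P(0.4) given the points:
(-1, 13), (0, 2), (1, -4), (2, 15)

Lagrange interpolation formula:
P(x) = Σ yᵢ × Lᵢ(x)
where Lᵢ(x) = Π_{j≠i} (x - xⱼ)/(xᵢ - xⱼ)

L_0(0.4) = (0.4 - 0)/(-1 - 0) × (0.4 - 1)/(-1 - 1) × (0.4 - 2)/(-1 - 2) = -0.064000
L_1(0.4) = (0.4 - (-1))/(0 - (-1)) × (0.4 - 1)/(0 - 1) × (0.4 - 2)/(0 - 2) = 0.672000
L_2(0.4) = (0.4 - (-1))/(1 - (-1)) × (0.4 - 0)/(1 - 0) × (0.4 - 2)/(1 - 2) = 0.448000
L_3(0.4) = (0.4 - (-1))/(2 - (-1)) × (0.4 - 0)/(2 - 0) × (0.4 - 1)/(2 - 1) = -0.056000

P(0.4) = 13×L_0(0.4) + 2×L_1(0.4) + (-4)×L_2(0.4) + 15×L_3(0.4)
P(0.4) = -2.120000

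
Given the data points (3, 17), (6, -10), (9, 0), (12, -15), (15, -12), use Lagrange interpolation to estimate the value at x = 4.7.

Lagrange interpolation formula:
P(x) = Σ yᵢ × Lᵢ(x)
where Lᵢ(x) = Π_{j≠i} (x - xⱼ)/(xᵢ - xⱼ)

L_0(4.7) = (4.7 - 6)/(3 - 6) × (4.7 - 9)/(3 - 9) × (4.7 - 12)/(3 - 12) × (4.7 - 15)/(3 - 15) = 0.216210
L_1(4.7) = (4.7 - 3)/(6 - 3) × (4.7 - 9)/(6 - 9) × (4.7 - 12)/(6 - 12) × (4.7 - 15)/(6 - 15) = 1.130944
L_2(4.7) = (4.7 - 3)/(9 - 3) × (4.7 - 6)/(9 - 6) × (4.7 - 12)/(9 - 12) × (4.7 - 15)/(9 - 15) = -0.512870
L_3(4.7) = (4.7 - 3)/(12 - 3) × (4.7 - 6)/(12 - 6) × (4.7 - 9)/(12 - 9) × (4.7 - 15)/(12 - 15) = 0.201401
L_4(4.7) = (4.7 - 3)/(15 - 3) × (4.7 - 6)/(15 - 6) × (4.7 - 9)/(15 - 9) × (4.7 - 12)/(15 - 12) = -0.035685

P(4.7) = 17×L_0(4.7) + (-10)×L_1(4.7) + 0×L_2(4.7) + (-15)×L_3(4.7) + (-12)×L_4(4.7)
P(4.7) = -10.226667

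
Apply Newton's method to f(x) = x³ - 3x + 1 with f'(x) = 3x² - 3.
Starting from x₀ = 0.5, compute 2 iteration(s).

f(x) = x³ - 3x + 1
f'(x) = 3x² - 3
x₀ = 0.5

Newton-Raphson formula: x_{n+1} = x_n - f(x_n)/f'(x_n)

Iteration 1:
  f(0.500000) = -0.375000
  f'(0.500000) = -2.250000
  x_1 = 0.500000 - (-0.375000)/(-2.250000) = 0.333333
Iteration 2:
  f(0.333333) = 0.037037
  f'(0.333333) = -2.666667
  x_2 = 0.333333 - 0.037037/(-2.666667) = 0.347222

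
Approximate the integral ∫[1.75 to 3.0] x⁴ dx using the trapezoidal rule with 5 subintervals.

f(x) = x⁴
a = 1.75, b = 3.0, n = 5
h = (b - a)/n = 0.250000

Trapezoidal rule: (h/2)[f(x₀) + 2f(x₁) + 2f(x₂) + ... + f(xₙ)]

x_0 = 1.7500, f(x_0) = 9.378906, coefficient = 1
x_1 = 2.0000, f(x_1) = 16.000000, coefficient = 2
x_2 = 2.2500, f(x_2) = 25.628906, coefficient = 2
x_3 = 2.5000, f(x_3) = 39.062500, coefficient = 2
x_4 = 2.7500, f(x_4) = 57.191406, coefficient = 2
x_5 = 3.0000, f(x_5) = 81.000000, coefficient = 1

I ≈ (0.250000/2) × 366.144531 = 45.768066
Exact value: 45.317383
Error: 0.450684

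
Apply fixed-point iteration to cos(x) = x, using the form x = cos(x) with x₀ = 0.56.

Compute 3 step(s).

Equation: cos(x) = x
Fixed-point form: x = cos(x)
x₀ = 0.56

x_1 = g(0.560000) = 0.847255
x_2 = g(0.847255) = 0.662043
x_3 = g(0.662043) = 0.788738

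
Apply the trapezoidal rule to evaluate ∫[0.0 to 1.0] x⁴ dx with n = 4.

f(x) = x⁴
a = 0.0, b = 1.0, n = 4
h = (b - a)/n = 0.250000

Trapezoidal rule: (h/2)[f(x₀) + 2f(x₁) + 2f(x₂) + ... + f(xₙ)]

x_0 = 0.0000, f(x_0) = 0.000000, coefficient = 1
x_1 = 0.2500, f(x_1) = 0.003906, coefficient = 2
x_2 = 0.5000, f(x_2) = 0.062500, coefficient = 2
x_3 = 0.7500, f(x_3) = 0.316406, coefficient = 2
x_4 = 1.0000, f(x_4) = 1.000000, coefficient = 1

I ≈ (0.250000/2) × 1.765625 = 0.220703
Exact value: 0.200000
Error: 0.020703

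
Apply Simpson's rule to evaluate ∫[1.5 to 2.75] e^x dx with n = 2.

f(x) = e^x
a = 1.5, b = 2.75, n = 2
h = (b - a)/n = 0.625000

Simpson's rule: (h/3)[f(x₀) + 4f(x₁) + 2f(x₂) + ... + f(xₙ)]

x_0 = 1.5000, f(x_0) = 4.481689, coefficient = 1
x_1 = 2.1250, f(x_1) = 8.372897, coefficient = 4
x_2 = 2.7500, f(x_2) = 15.642632, coefficient = 1

I ≈ (0.625000/3) × 53.615911 = 11.169981
Exact value: 11.160943
Error: 0.009039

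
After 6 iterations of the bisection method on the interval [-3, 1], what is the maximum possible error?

Bisection error bound: |error| ≤ (b-a)/2^n
|error| ≤ (1 - (-3))/2^6 = 4/2^6
|error| ≤ 0.0625000000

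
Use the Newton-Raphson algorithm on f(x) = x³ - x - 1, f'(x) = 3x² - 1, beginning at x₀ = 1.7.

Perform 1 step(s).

f(x) = x³ - x - 1
f'(x) = 3x² - 1
x₀ = 1.7

Newton-Raphson formula: x_{n+1} = x_n - f(x_n)/f'(x_n)

Iteration 1:
  f(1.700000) = 2.213000
  f'(1.700000) = 7.670000
  x_1 = 1.700000 - 2.213000/7.670000 = 1.411473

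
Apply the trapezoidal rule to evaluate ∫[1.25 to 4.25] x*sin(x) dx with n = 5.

f(x) = x*sin(x)
a = 1.25, b = 4.25, n = 5
h = (b - a)/n = 0.600000

Trapezoidal rule: (h/2)[f(x₀) + 2f(x₁) + 2f(x₂) + ... + f(xₙ)]

x_0 = 1.2500, f(x_0) = 1.186231, coefficient = 1
x_1 = 1.8500, f(x_1) = 1.778359, coefficient = 2
x_2 = 2.4500, f(x_2) = 1.562524, coefficient = 2
x_3 = 3.0500, f(x_3) = 0.278967, coefficient = 2
x_4 = 3.6500, f(x_4) = -1.776771, coefficient = 2
x_5 = 4.2500, f(x_5) = -3.803705, coefficient = 1

I ≈ (0.600000/2) × 1.068683 = 0.320605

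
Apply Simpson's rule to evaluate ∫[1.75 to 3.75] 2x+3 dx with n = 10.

f(x) = 2x+3
a = 1.75, b = 3.75, n = 10
h = (b - a)/n = 0.200000

Simpson's rule: (h/3)[f(x₀) + 4f(x₁) + 2f(x₂) + ... + f(xₙ)]

x_0 = 1.7500, f(x_0) = 6.500000, coefficient = 1
x_1 = 1.9500, f(x_1) = 6.900000, coefficient = 4
x_2 = 2.1500, f(x_2) = 7.300000, coefficient = 2
x_3 = 2.3500, f(x_3) = 7.700000, coefficient = 4
x_4 = 2.5500, f(x_4) = 8.100000, coefficient = 2
x_5 = 2.7500, f(x_5) = 8.500000, coefficient = 4
x_6 = 2.9500, f(x_6) = 8.900000, coefficient = 2
x_7 = 3.1500, f(x_7) = 9.300000, coefficient = 4
x_8 = 3.3500, f(x_8) = 9.700000, coefficient = 2
x_9 = 3.5500, f(x_9) = 10.100000, coefficient = 4
x_10 = 3.7500, f(x_10) = 10.500000, coefficient = 1

I ≈ (0.200000/3) × 255.000000 = 17.000000
Exact value: 17.000000
Error: 0.000000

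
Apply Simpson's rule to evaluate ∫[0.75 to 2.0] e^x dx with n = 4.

f(x) = e^x
a = 0.75, b = 2.0, n = 4
h = (b - a)/n = 0.312500

Simpson's rule: (h/3)[f(x₀) + 4f(x₁) + 2f(x₂) + ... + f(xₙ)]

x_0 = 0.7500, f(x_0) = 2.117000, coefficient = 1
x_1 = 1.0625, f(x_1) = 2.893596, coefficient = 4
x_2 = 1.3750, f(x_2) = 3.955077, coefficient = 2
x_3 = 1.6875, f(x_3) = 5.405949, coefficient = 4
x_4 = 2.0000, f(x_4) = 7.389056, coefficient = 1

I ≈ (0.312500/3) × 50.614389 = 5.272332
Exact value: 5.272056
Error: 0.000276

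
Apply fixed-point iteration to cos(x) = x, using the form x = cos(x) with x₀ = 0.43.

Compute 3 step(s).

Equation: cos(x) = x
Fixed-point form: x = cos(x)
x₀ = 0.43

x_1 = g(0.430000) = 0.908966
x_2 = g(0.908966) = 0.614562
x_3 = g(0.614562) = 0.817026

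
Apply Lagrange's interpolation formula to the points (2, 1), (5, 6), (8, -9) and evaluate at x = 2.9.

Lagrange interpolation formula:
P(x) = Σ yᵢ × Lᵢ(x)
where Lᵢ(x) = Π_{j≠i} (x - xⱼ)/(xᵢ - xⱼ)

L_0(2.9) = (2.9 - 5)/(2 - 5) × (2.9 - 8)/(2 - 8) = 0.595000
L_1(2.9) = (2.9 - 2)/(5 - 2) × (2.9 - 8)/(5 - 8) = 0.510000
L_2(2.9) = (2.9 - 2)/(8 - 2) × (2.9 - 5)/(8 - 5) = -0.105000

P(2.9) = 1×L_0(2.9) + 6×L_1(2.9) + (-9)×L_2(2.9)
P(2.9) = 4.600000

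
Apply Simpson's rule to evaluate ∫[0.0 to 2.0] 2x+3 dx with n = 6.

f(x) = 2x+3
a = 0.0, b = 2.0, n = 6
h = (b - a)/n = 0.333333

Simpson's rule: (h/3)[f(x₀) + 4f(x₁) + 2f(x₂) + ... + f(xₙ)]

x_0 = 0.0000, f(x_0) = 3.000000, coefficient = 1
x_1 = 0.3333, f(x_1) = 3.666667, coefficient = 4
x_2 = 0.6667, f(x_2) = 4.333333, coefficient = 2
x_3 = 1.0000, f(x_3) = 5.000000, coefficient = 4
x_4 = 1.3333, f(x_4) = 5.666667, coefficient = 2
x_5 = 1.6667, f(x_5) = 6.333333, coefficient = 4
x_6 = 2.0000, f(x_6) = 7.000000, coefficient = 1

I ≈ (0.333333/3) × 90.000000 = 10.000000
Exact value: 10.000000
Error: 0.000000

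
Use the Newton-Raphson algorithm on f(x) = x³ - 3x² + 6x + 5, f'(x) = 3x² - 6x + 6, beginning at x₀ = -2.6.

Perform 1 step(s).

f(x) = x³ - 3x² + 6x + 5
f'(x) = 3x² - 6x + 6
x₀ = -2.6

Newton-Raphson formula: x_{n+1} = x_n - f(x_n)/f'(x_n)

Iteration 1:
  f(-2.600000) = -48.456000
  f'(-2.600000) = 41.880000
  x_1 = -2.600000 - (-48.456000)/41.880000 = -1.442980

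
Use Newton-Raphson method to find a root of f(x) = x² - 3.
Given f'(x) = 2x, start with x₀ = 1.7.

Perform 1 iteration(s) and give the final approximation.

f(x) = x² - 3
f'(x) = 2x
x₀ = 1.7

Newton-Raphson formula: x_{n+1} = x_n - f(x_n)/f'(x_n)

Iteration 1:
  f(1.700000) = -0.110000
  f'(1.700000) = 3.400000
  x_1 = 1.700000 - (-0.110000)/3.400000 = 1.732353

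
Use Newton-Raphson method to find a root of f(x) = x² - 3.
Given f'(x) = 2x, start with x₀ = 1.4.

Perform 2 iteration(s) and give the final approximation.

f(x) = x² - 3
f'(x) = 2x
x₀ = 1.4

Newton-Raphson formula: x_{n+1} = x_n - f(x_n)/f'(x_n)

Iteration 1:
  f(1.400000) = -1.040000
  f'(1.400000) = 2.800000
  x_1 = 1.400000 - (-1.040000)/2.800000 = 1.771429
Iteration 2:
  f(1.771429) = 0.137959
  f'(1.771429) = 3.542857
  x_2 = 1.771429 - 0.137959/3.542857 = 1.732488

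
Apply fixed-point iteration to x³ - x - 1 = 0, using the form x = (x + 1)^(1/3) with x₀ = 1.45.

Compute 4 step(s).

Equation: x³ - x - 1 = 0
Fixed-point form: x = (x + 1)^(1/3)
x₀ = 1.45

x_1 = g(1.450000) = 1.348100
x_2 = g(1.348100) = 1.329144
x_3 = g(1.329144) = 1.325558
x_4 = g(1.325558) = 1.324878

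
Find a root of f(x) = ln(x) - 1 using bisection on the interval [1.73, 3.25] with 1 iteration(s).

f(x) = ln(x) - 1
Initial interval: [1.73, 3.25]

Iteration 1:
  c_1 = (1.730000 + 3.250000)/2 = 2.490000
  f(c_1) = f(2.490000) = -0.087717
  f(a) × f(c) ≥ 0, new interval: [2.490000, 3.250000]

After 1 iteration(s), the approximation is c_1 = 2.490000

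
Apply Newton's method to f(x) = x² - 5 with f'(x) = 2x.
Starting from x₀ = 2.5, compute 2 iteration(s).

f(x) = x² - 5
f'(x) = 2x
x₀ = 2.5

Newton-Raphson formula: x_{n+1} = x_n - f(x_n)/f'(x_n)

Iteration 1:
  f(2.500000) = 1.250000
  f'(2.500000) = 5.000000
  x_1 = 2.500000 - 1.250000/5.000000 = 2.250000
Iteration 2:
  f(2.250000) = 0.062500
  f'(2.250000) = 4.500000
  x_2 = 2.250000 - 0.062500/4.500000 = 2.236111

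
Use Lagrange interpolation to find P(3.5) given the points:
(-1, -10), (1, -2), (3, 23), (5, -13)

Lagrange interpolation formula:
P(x) = Σ yᵢ × Lᵢ(x)
where Lᵢ(x) = Π_{j≠i} (x - xⱼ)/(xᵢ - xⱼ)

L_0(3.5) = (3.5 - 1)/(-1 - 1) × (3.5 - 3)/(-1 - 3) × (3.5 - 5)/(-1 - 5) = 0.039062
L_1(3.5) = (3.5 - (-1))/(1 - (-1)) × (3.5 - 3)/(1 - 3) × (3.5 - 5)/(1 - 5) = -0.210938
L_2(3.5) = (3.5 - (-1))/(3 - (-1)) × (3.5 - 1)/(3 - 1) × (3.5 - 5)/(3 - 5) = 1.054688
L_3(3.5) = (3.5 - (-1))/(5 - (-1)) × (3.5 - 1)/(5 - 1) × (3.5 - 3)/(5 - 3) = 0.117188

P(3.5) = (-10)×L_0(3.5) + (-2)×L_1(3.5) + 23×L_2(3.5) + (-13)×L_3(3.5)
P(3.5) = 22.765625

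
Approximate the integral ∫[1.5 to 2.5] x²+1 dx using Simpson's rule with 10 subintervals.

f(x) = x²+1
a = 1.5, b = 2.5, n = 10
h = (b - a)/n = 0.100000

Simpson's rule: (h/3)[f(x₀) + 4f(x₁) + 2f(x₂) + ... + f(xₙ)]

x_0 = 1.5000, f(x_0) = 3.250000, coefficient = 1
x_1 = 1.6000, f(x_1) = 3.560000, coefficient = 4
x_2 = 1.7000, f(x_2) = 3.890000, coefficient = 2
x_3 = 1.8000, f(x_3) = 4.240000, coefficient = 4
x_4 = 1.9000, f(x_4) = 4.610000, coefficient = 2
x_5 = 2.0000, f(x_5) = 5.000000, coefficient = 4
x_6 = 2.1000, f(x_6) = 5.410000, coefficient = 2
x_7 = 2.2000, f(x_7) = 5.840000, coefficient = 4
x_8 = 2.3000, f(x_8) = 6.290000, coefficient = 2
x_9 = 2.4000, f(x_9) = 6.760000, coefficient = 4
x_10 = 2.5000, f(x_10) = 7.250000, coefficient = 1

I ≈ (0.100000/3) × 152.500000 = 5.083333
Exact value: 5.083333
Error: 0.000000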